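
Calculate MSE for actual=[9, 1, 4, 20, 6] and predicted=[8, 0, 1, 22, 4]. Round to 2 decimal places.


Differences: [1, 1, 3, -2, 2]
Squared errors: [1, 1, 9, 4, 4]
Sum of squared errors = 19
MSE = 19 / 5 = 3.80

3.80


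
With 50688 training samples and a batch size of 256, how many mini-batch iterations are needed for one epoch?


Iterations per epoch = dataset_size / batch_size
= 50688 / 256
= 198

198


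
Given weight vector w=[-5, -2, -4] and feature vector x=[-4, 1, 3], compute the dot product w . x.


Element-wise products:
-5 * -4 = 20
-2 * 1 = -2
-4 * 3 = -12
Sum = 20 + -2 + -12
= 6

6


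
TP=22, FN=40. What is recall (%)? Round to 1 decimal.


Recall = TP / (TP + FN) * 100
= 22 / (22 + 40)
= 22 / 62
= 0.3548
= 35.5%

35.5


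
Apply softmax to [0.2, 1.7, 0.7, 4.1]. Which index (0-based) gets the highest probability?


Softmax is a monotonic transformation, so it preserves the argmax.
We need to find the index of the maximum logit.
Index 0: 0.2
Index 1: 1.7
Index 2: 0.7
Index 3: 4.1
Maximum logit = 4.1 at index 3

3


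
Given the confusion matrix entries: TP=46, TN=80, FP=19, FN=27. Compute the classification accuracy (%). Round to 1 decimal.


Accuracy = (TP + TN) / (TP + TN + FP + FN) * 100
= (46 + 80) / (46 + 80 + 19 + 27)
= 126 / 172
= 0.7326
= 73.3%

73.3


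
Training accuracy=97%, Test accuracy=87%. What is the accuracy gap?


Gap = train_accuracy - test_accuracy
= 97 - 87
= 10%
This moderate gap may indicate mild overfitting.

10


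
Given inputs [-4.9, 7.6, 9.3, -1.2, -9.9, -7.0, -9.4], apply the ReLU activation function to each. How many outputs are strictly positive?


ReLU(x) = max(0, x) for each element:
ReLU(-4.9) = 0
ReLU(7.6) = 7.6
ReLU(9.3) = 9.3
ReLU(-1.2) = 0
ReLU(-9.9) = 0
ReLU(-7.0) = 0
ReLU(-9.4) = 0
Active neurons (>0): 2

2


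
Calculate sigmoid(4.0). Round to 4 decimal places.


sigmoid(z) = 1 / (1 + exp(-z))
exp(-(4.0)) = exp(-4.0) = 0.0183
1 + 0.0183 = 1.0183
1 / 1.0183 = 0.9820

0.9820


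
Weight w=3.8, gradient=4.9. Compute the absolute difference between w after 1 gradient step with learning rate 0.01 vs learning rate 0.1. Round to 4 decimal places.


With lr=0.01: w_new = 3.8 - 0.01 * 4.9 = 3.751
With lr=0.1: w_new = 3.8 - 0.1 * 4.9 = 3.31
Absolute difference = |3.751 - 3.31|
= 0.4410

0.4410


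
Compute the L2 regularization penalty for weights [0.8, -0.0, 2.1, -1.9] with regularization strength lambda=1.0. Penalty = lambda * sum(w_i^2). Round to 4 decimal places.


Squaring each weight:
0.8^2 = 0.64
(-0.0)^2 = 0.0
2.1^2 = 4.41
(-1.9)^2 = 3.61
Sum of squares = 8.66
Penalty = 1.0 * 8.66 = 8.6600

8.6600


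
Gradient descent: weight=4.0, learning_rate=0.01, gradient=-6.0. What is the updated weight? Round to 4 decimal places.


w_new = w_old - lr * gradient
= 4.0 - 0.01 * -6.0
= 4.0 - (-0.06)
= 4.0600

4.0600


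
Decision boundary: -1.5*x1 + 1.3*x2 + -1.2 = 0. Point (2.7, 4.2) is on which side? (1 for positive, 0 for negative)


Compute -1.5 * 2.7 + 1.3 * 4.2 + -1.2
= -4.05 + 5.46 + -1.2
= 0.21
Since 0.21 >= 0, the point is on the positive side.

1


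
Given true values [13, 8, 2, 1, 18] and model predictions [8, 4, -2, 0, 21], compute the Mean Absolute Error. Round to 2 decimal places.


Absolute errors: [5, 4, 4, 1, 3]
Sum of absolute errors = 17
MAE = 17 / 5 = 3.40

3.40


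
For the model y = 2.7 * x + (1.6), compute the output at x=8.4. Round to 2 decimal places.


y = 2.7 * 8.4 + (1.6)
= 22.68 + (1.6)
= 24.28

24.28


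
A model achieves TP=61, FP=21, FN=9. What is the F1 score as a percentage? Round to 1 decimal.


Precision = TP / (TP + FP) = 61 / 82 = 0.7439
Recall = TP / (TP + FN) = 61 / 70 = 0.8714
F1 = 2 * P * R / (P + R)
= 2 * 0.7439 * 0.8714 / (0.7439 + 0.8714)
= 1.2965 / 1.6153
= 0.8026
As percentage: 80.3%

80.3


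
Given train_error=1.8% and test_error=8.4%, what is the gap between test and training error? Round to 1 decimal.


Generalization gap = test_error - train_error
= 8.4 - 1.8
= 6.6%
A moderate gap.

6.6


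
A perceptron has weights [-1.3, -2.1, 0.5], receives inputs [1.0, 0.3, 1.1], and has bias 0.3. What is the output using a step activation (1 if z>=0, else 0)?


z = w . x + b
= -1.3*1.0 + -2.1*0.3 + 0.5*1.1 + 0.3
= -1.3 + -0.63 + 0.55 + 0.3
= -1.38 + 0.3
= -1.08
Since z = -1.08 < 0, output = 0

0


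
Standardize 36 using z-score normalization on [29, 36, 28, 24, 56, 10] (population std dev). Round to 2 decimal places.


Mean = (29 + 36 + 28 + 24 + 56 + 10) / 6 = 30.5
Variance = sum((x_i - mean)^2) / n = 191.9167
Std = sqrt(191.9167) = 13.8534
Z = (x - mean) / std
= (36 - 30.5) / 13.8534
= 5.5 / 13.8534
= 0.40

0.40


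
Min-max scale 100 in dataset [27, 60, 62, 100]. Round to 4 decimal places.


Min = 27, Max = 100
Range = 100 - 27 = 73
Scaled = (x - min) / (max - min)
= (100 - 27) / 73
= 73 / 73
= 1.0000

1.0000


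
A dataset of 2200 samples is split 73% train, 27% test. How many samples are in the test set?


Train samples = 2200 * 73% = 1606
Test samples = 2200 - 1606
= 594

594


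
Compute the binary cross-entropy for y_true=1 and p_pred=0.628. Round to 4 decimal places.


For y=1: Loss = -log(p)
= -log(0.628)
= -(-0.4652)
= 0.4652

0.4652


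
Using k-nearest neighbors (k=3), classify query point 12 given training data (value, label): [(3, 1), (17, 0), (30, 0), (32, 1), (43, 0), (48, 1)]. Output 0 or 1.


Distances from query 12:
Point 17 (class 0): distance = 5
Point 3 (class 1): distance = 9
Point 30 (class 0): distance = 18
K=3 nearest neighbors: classes = [0, 1, 0]
Votes for class 1: 1 / 3
Majority vote => class 0

0


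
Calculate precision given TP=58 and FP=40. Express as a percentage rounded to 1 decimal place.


Precision = TP / (TP + FP) * 100
= 58 / (58 + 40)
= 58 / 98
= 0.5918
= 59.2%

59.2


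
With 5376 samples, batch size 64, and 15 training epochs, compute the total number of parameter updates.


Iterations per epoch = 5376 / 64 = 84
Total updates = iterations_per_epoch * epochs
= 84 * 15
= 1260

1260


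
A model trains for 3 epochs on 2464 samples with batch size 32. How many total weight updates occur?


Iterations per epoch = 2464 / 32 = 77
Total updates = iterations_per_epoch * epochs
= 77 * 3
= 231

231


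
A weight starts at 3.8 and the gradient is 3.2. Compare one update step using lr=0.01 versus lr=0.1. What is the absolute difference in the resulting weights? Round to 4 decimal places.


With lr=0.01: w_new = 3.8 - 0.01 * 3.2 = 3.768
With lr=0.1: w_new = 3.8 - 0.1 * 3.2 = 3.48
Absolute difference = |3.768 - 3.48|
= 0.2880

0.2880


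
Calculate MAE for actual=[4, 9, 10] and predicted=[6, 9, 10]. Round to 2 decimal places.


Absolute errors: [2, 0, 0]
Sum of absolute errors = 2
MAE = 2 / 3 = 0.67

0.67


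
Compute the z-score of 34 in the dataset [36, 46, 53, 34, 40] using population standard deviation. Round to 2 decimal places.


Mean = (36 + 46 + 53 + 34 + 40) / 5 = 41.8
Variance = sum((x_i - mean)^2) / n = 48.16
Std = sqrt(48.16) = 6.9397
Z = (x - mean) / std
= (34 - 41.8) / 6.9397
= -7.8 / 6.9397
= -1.12

-1.12


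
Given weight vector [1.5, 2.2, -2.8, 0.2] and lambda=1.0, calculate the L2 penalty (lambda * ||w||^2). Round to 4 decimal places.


Squaring each weight:
1.5^2 = 2.25
2.2^2 = 4.84
(-2.8)^2 = 7.84
0.2^2 = 0.04
Sum of squares = 14.97
Penalty = 1.0 * 14.97 = 14.9700

14.9700


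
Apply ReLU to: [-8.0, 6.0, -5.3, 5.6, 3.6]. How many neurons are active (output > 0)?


ReLU(x) = max(0, x) for each element:
ReLU(-8.0) = 0
ReLU(6.0) = 6.0
ReLU(-5.3) = 0
ReLU(5.6) = 5.6
ReLU(3.6) = 3.6
Active neurons (>0): 3

3


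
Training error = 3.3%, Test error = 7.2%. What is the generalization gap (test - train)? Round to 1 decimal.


Generalization gap = test_error - train_error
= 7.2 - 3.3
= 3.9%
A moderate gap.

3.9


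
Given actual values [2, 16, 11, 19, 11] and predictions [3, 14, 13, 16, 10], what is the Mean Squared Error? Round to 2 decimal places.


Differences: [-1, 2, -2, 3, 1]
Squared errors: [1, 4, 4, 9, 1]
Sum of squared errors = 19
MSE = 19 / 5 = 3.80

3.80


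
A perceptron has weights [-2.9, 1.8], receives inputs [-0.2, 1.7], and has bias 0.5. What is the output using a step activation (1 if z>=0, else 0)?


z = w . x + b
= -2.9*-0.2 + 1.8*1.7 + 0.5
= 0.58 + 3.06 + 0.5
= 3.64 + 0.5
= 4.14
Since z = 4.14 >= 0, output = 1

1


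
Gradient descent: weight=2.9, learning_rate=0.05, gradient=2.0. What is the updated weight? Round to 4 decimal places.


w_new = w_old - lr * gradient
= 2.9 - 0.05 * 2.0
= 2.9 - (0.1)
= 2.8000

2.8000


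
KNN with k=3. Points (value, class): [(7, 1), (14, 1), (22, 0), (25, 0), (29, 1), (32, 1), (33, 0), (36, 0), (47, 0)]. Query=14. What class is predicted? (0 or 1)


Distances from query 14:
Point 14 (class 1): distance = 0
Point 7 (class 1): distance = 7
Point 22 (class 0): distance = 8
K=3 nearest neighbors: classes = [1, 1, 0]
Votes for class 1: 2 / 3
Majority vote => class 1

1


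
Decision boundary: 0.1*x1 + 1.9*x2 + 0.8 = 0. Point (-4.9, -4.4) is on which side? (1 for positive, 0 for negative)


Compute 0.1 * -4.9 + 1.9 * -4.4 + 0.8
= -0.49 + -8.36 + 0.8
= -8.05
Since -8.05 < 0, the point is on the negative side.

0


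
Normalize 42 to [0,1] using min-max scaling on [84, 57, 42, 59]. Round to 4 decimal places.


Min = 42, Max = 84
Range = 84 - 42 = 42
Scaled = (x - min) / (max - min)
= (42 - 42) / 42
= 0 / 42
= 0.0000

0.0000


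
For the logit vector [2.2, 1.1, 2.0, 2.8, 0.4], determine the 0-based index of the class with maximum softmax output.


Softmax is a monotonic transformation, so it preserves the argmax.
We need to find the index of the maximum logit.
Index 0: 2.2
Index 1: 1.1
Index 2: 2.0
Index 3: 2.8
Index 4: 0.4
Maximum logit = 2.8 at index 3

3


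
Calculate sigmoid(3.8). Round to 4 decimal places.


sigmoid(z) = 1 / (1 + exp(-z))
exp(-(3.8)) = exp(-3.8) = 0.0224
1 + 0.0224 = 1.0224
1 / 1.0224 = 0.9781

0.9781


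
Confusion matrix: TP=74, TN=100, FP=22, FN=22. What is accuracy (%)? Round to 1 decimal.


Accuracy = (TP + TN) / (TP + TN + FP + FN) * 100
= (74 + 100) / (74 + 100 + 22 + 22)
= 174 / 218
= 0.7982
= 79.8%

79.8


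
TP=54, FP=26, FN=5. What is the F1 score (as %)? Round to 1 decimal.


Precision = TP / (TP + FP) = 54 / 80 = 0.675
Recall = TP / (TP + FN) = 54 / 59 = 0.9153
F1 = 2 * P * R / (P + R)
= 2 * 0.675 * 0.9153 / (0.675 + 0.9153)
= 1.2356 / 1.5903
= 0.777
As percentage: 77.7%

77.7


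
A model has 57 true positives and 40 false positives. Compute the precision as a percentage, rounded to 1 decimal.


Precision = TP / (TP + FP) * 100
= 57 / (57 + 40)
= 57 / 97
= 0.5876
= 58.8%

58.8


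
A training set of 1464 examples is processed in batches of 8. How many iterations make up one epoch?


Iterations per epoch = dataset_size / batch_size
= 1464 / 8
= 183

183


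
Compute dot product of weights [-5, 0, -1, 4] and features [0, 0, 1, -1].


Element-wise products:
-5 * 0 = 0
0 * 0 = 0
-1 * 1 = -1
4 * -1 = -4
Sum = 0 + 0 + -1 + -4
= -5

-5


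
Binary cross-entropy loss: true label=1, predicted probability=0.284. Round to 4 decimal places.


For y=1: Loss = -log(p)
= -log(0.284)
= -(-1.2588)
= 1.2588

1.2588


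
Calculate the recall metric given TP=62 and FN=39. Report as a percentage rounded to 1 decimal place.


Recall = TP / (TP + FN) * 100
= 62 / (62 + 39)
= 62 / 101
= 0.6139
= 61.4%

61.4


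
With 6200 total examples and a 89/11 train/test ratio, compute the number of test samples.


Train samples = 6200 * 89% = 5518
Test samples = 6200 - 5518
= 682

682


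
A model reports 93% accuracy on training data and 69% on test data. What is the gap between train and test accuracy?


Gap = train_accuracy - test_accuracy
= 93 - 69
= 24%
This large gap strongly indicates overfitting.

24


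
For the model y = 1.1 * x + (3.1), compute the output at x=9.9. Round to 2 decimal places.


y = 1.1 * 9.9 + (3.1)
= 10.89 + (3.1)
= 13.99

13.99


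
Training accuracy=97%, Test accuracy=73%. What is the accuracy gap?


Gap = train_accuracy - test_accuracy
= 97 - 73
= 24%
This large gap strongly indicates overfitting.

24


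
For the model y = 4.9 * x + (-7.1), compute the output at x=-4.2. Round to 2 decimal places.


y = 4.9 * -4.2 + (-7.1)
= -20.58 + (-7.1)
= -27.68

-27.68


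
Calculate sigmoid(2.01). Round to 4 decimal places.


sigmoid(z) = 1 / (1 + exp(-z))
exp(-(2.01)) = exp(-2.01) = 0.134
1 + 0.134 = 1.134
1 / 1.134 = 0.8818

0.8818


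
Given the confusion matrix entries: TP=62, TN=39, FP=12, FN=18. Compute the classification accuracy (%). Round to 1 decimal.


Accuracy = (TP + TN) / (TP + TN + FP + FN) * 100
= (62 + 39) / (62 + 39 + 12 + 18)
= 101 / 131
= 0.771
= 77.1%

77.1


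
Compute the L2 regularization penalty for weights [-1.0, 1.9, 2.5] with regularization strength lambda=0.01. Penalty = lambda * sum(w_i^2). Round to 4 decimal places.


Squaring each weight:
(-1.0)^2 = 1.0
1.9^2 = 3.61
2.5^2 = 6.25
Sum of squares = 10.86
Penalty = 0.01 * 10.86 = 0.1086

0.1086


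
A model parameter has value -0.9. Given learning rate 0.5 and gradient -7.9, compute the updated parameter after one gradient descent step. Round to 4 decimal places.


w_new = w_old - lr * gradient
= -0.9 - 0.5 * -7.9
= -0.9 - (-3.95)
= 3.0500

3.0500


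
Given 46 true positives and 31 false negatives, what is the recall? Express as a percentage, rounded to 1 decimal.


Recall = TP / (TP + FN) * 100
= 46 / (46 + 31)
= 46 / 77
= 0.5974
= 59.7%

59.7


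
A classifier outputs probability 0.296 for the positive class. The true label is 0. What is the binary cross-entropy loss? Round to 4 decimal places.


For y=0: Loss = -log(1-p)
= -log(1 - 0.296)
= -log(0.704)
= -(-0.351)
= 0.3510

0.3510


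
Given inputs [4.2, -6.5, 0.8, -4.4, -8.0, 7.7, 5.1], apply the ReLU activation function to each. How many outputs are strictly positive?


ReLU(x) = max(0, x) for each element:
ReLU(4.2) = 4.2
ReLU(-6.5) = 0
ReLU(0.8) = 0.8
ReLU(-4.4) = 0
ReLU(-8.0) = 0
ReLU(7.7) = 7.7
ReLU(5.1) = 5.1
Active neurons (>0): 4

4


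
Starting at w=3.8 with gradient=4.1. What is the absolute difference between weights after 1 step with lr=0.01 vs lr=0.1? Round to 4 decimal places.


With lr=0.01: w_new = 3.8 - 0.01 * 4.1 = 3.759
With lr=0.1: w_new = 3.8 - 0.1 * 4.1 = 3.39
Absolute difference = |3.759 - 3.39|
= 0.3690

0.3690


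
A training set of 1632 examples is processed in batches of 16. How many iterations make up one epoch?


Iterations per epoch = dataset_size / batch_size
= 1632 / 16
= 102

102


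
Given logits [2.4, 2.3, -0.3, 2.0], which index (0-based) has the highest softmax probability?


Softmax is a monotonic transformation, so it preserves the argmax.
We need to find the index of the maximum logit.
Index 0: 2.4
Index 1: 2.3
Index 2: -0.3
Index 3: 2.0
Maximum logit = 2.4 at index 0

0


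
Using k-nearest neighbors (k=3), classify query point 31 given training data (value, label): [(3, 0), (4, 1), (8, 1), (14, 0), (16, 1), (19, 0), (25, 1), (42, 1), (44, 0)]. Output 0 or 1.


Distances from query 31:
Point 25 (class 1): distance = 6
Point 42 (class 1): distance = 11
Point 19 (class 0): distance = 12
K=3 nearest neighbors: classes = [1, 1, 0]
Votes for class 1: 2 / 3
Majority vote => class 1

1


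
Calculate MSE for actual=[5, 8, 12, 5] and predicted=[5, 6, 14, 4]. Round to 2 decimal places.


Differences: [0, 2, -2, 1]
Squared errors: [0, 4, 4, 1]
Sum of squared errors = 9
MSE = 9 / 4 = 2.25

2.25


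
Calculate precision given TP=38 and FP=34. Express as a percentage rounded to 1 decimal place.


Precision = TP / (TP + FP) * 100
= 38 / (38 + 34)
= 38 / 72
= 0.5278
= 52.8%

52.8


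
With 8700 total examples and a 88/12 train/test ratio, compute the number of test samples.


Train samples = 8700 * 88% = 7656
Test samples = 8700 - 7656
= 1044

1044


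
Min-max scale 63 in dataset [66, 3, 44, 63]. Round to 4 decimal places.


Min = 3, Max = 66
Range = 66 - 3 = 63
Scaled = (x - min) / (max - min)
= (63 - 3) / 63
= 60 / 63
= 0.9524

0.9524


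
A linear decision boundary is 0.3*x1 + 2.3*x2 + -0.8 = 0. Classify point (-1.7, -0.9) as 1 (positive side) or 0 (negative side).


Compute 0.3 * -1.7 + 2.3 * -0.9 + -0.8
= -0.51 + -2.07 + -0.8
= -3.38
Since -3.38 < 0, the point is on the negative side.

0


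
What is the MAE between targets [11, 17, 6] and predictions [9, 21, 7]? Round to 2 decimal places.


Absolute errors: [2, 4, 1]
Sum of absolute errors = 7
MAE = 7 / 3 = 2.33

2.33


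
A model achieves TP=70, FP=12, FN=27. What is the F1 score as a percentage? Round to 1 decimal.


Precision = TP / (TP + FP) = 70 / 82 = 0.8537
Recall = TP / (TP + FN) = 70 / 97 = 0.7216
F1 = 2 * P * R / (P + R)
= 2 * 0.8537 * 0.7216 / (0.8537 + 0.7216)
= 1.2321 / 1.5753
= 0.7821
As percentage: 78.2%

78.2


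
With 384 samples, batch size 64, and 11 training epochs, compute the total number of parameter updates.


Iterations per epoch = 384 / 64 = 6
Total updates = iterations_per_epoch * epochs
= 6 * 11
= 66

66


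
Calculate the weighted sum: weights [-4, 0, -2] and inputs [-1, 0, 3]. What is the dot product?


Element-wise products:
-4 * -1 = 4
0 * 0 = 0
-2 * 3 = -6
Sum = 4 + 0 + -6
= -2

-2


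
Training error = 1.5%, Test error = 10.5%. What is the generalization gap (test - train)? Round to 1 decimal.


Generalization gap = test_error - train_error
= 10.5 - 1.5
= 9.0%
A moderate gap.

9.0


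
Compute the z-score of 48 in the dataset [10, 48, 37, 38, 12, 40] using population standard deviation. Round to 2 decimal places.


Mean = (10 + 48 + 37 + 38 + 12 + 40) / 6 = 30.8333
Variance = sum((x_i - mean)^2) / n = 209.4722
Std = sqrt(209.4722) = 14.4732
Z = (x - mean) / std
= (48 - 30.8333) / 14.4732
= 17.1667 / 14.4732
= 1.19

1.19


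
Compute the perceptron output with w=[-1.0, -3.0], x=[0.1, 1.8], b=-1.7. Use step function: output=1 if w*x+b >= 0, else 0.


z = w . x + b
= -1.0*0.1 + -3.0*1.8 + -1.7
= -0.1 + -5.4 + -1.7
= -5.5 + -1.7
= -7.2
Since z = -7.2 < 0, output = 0

0


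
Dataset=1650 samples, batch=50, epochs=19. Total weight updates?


Iterations per epoch = 1650 / 50 = 33
Total updates = iterations_per_epoch * epochs
= 33 * 19
= 627

627


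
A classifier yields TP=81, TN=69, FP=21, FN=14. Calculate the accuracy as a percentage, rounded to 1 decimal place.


Accuracy = (TP + TN) / (TP + TN + FP + FN) * 100
= (81 + 69) / (81 + 69 + 21 + 14)
= 150 / 185
= 0.8108
= 81.1%

81.1


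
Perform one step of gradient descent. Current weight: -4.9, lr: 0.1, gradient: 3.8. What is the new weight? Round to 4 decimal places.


w_new = w_old - lr * gradient
= -4.9 - 0.1 * 3.8
= -4.9 - (0.38)
= -5.2800

-5.2800


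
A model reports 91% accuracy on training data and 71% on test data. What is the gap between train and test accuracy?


Gap = train_accuracy - test_accuracy
= 91 - 71
= 20%
This gap suggests the model is overfitting.

20


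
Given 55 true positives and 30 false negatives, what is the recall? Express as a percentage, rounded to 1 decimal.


Recall = TP / (TP + FN) * 100
= 55 / (55 + 30)
= 55 / 85
= 0.6471
= 64.7%

64.7


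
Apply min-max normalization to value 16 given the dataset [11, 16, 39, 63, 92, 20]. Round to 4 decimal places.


Min = 11, Max = 92
Range = 92 - 11 = 81
Scaled = (x - min) / (max - min)
= (16 - 11) / 81
= 5 / 81
= 0.0617

0.0617


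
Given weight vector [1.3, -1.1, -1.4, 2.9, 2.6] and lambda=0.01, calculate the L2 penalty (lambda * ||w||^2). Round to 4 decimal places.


Squaring each weight:
1.3^2 = 1.69
(-1.1)^2 = 1.21
(-1.4)^2 = 1.96
2.9^2 = 8.41
2.6^2 = 6.76
Sum of squares = 20.03
Penalty = 0.01 * 20.03 = 0.2003

0.2003


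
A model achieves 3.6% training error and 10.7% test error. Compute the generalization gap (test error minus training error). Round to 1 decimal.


Generalization gap = test_error - train_error
= 10.7 - 3.6
= 7.1%
A moderate gap.

7.1


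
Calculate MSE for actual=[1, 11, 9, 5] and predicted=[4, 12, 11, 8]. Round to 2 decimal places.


Differences: [-3, -1, -2, -3]
Squared errors: [9, 1, 4, 9]
Sum of squared errors = 23
MSE = 23 / 4 = 5.75

5.75


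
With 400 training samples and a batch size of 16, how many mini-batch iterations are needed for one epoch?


Iterations per epoch = dataset_size / batch_size
= 400 / 16
= 25

25


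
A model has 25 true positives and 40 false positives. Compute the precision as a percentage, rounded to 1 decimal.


Precision = TP / (TP + FP) * 100
= 25 / (25 + 40)
= 25 / 65
= 0.3846
= 38.5%

38.5


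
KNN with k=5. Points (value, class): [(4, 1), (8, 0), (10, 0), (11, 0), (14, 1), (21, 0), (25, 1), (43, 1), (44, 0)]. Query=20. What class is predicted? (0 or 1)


Distances from query 20:
Point 21 (class 0): distance = 1
Point 25 (class 1): distance = 5
Point 14 (class 1): distance = 6
Point 11 (class 0): distance = 9
Point 10 (class 0): distance = 10
K=5 nearest neighbors: classes = [0, 1, 1, 0, 0]
Votes for class 1: 2 / 5
Majority vote => class 0

0


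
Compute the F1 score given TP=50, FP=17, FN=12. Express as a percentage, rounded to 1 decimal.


Precision = TP / (TP + FP) = 50 / 67 = 0.7463
Recall = TP / (TP + FN) = 50 / 62 = 0.8065
F1 = 2 * P * R / (P + R)
= 2 * 0.7463 * 0.8065 / (0.7463 + 0.8065)
= 1.2037 / 1.5527
= 0.7752
As percentage: 77.5%

77.5


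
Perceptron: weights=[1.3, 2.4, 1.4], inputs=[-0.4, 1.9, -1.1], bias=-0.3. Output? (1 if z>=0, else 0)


z = w . x + b
= 1.3*-0.4 + 2.4*1.9 + 1.4*-1.1 + -0.3
= -0.52 + 4.56 + -1.54 + -0.3
= 2.5 + -0.3
= 2.2
Since z = 2.2 >= 0, output = 1

1


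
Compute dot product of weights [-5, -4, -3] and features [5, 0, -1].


Element-wise products:
-5 * 5 = -25
-4 * 0 = 0
-3 * -1 = 3
Sum = -25 + 0 + 3
= -22

-22


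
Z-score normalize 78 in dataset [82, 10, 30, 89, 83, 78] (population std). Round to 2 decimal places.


Mean = (82 + 10 + 30 + 89 + 83 + 78) / 6 = 62.0
Variance = sum((x_i - mean)^2) / n = 925.6667
Std = sqrt(925.6667) = 30.4248
Z = (x - mean) / std
= (78 - 62.0) / 30.4248
= 16.0 / 30.4248
= 0.53

0.53


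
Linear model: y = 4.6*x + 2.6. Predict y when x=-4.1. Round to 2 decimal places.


y = 4.6 * -4.1 + (2.6)
= -18.86 + (2.6)
= -16.26

-16.26


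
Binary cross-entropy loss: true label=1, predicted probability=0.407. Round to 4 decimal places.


For y=1: Loss = -log(p)
= -log(0.407)
= -(-0.8989)
= 0.8989

0.8989


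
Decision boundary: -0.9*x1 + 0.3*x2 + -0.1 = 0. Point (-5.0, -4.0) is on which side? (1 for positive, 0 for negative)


Compute -0.9 * -5.0 + 0.3 * -4.0 + -0.1
= 4.5 + -1.2 + -0.1
= 3.2
Since 3.2 >= 0, the point is on the positive side.

1


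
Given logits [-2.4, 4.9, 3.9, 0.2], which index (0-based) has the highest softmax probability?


Softmax is a monotonic transformation, so it preserves the argmax.
We need to find the index of the maximum logit.
Index 0: -2.4
Index 1: 4.9
Index 2: 3.9
Index 3: 0.2
Maximum logit = 4.9 at index 1

1


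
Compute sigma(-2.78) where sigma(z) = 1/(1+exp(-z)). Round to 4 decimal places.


sigmoid(z) = 1 / (1 + exp(-z))
exp(-(-2.78)) = exp(2.78) = 16.119
1 + 16.119 = 17.119
1 / 17.119 = 0.0584

0.0584


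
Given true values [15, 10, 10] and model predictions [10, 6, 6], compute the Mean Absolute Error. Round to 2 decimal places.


Absolute errors: [5, 4, 4]
Sum of absolute errors = 13
MAE = 13 / 3 = 4.33

4.33


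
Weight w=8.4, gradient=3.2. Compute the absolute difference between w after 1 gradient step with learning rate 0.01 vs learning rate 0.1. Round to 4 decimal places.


With lr=0.01: w_new = 8.4 - 0.01 * 3.2 = 8.368
With lr=0.1: w_new = 8.4 - 0.1 * 3.2 = 8.08
Absolute difference = |8.368 - 8.08|
= 0.2880

0.2880


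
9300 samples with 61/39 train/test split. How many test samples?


Train samples = 9300 * 61% = 5673
Test samples = 9300 - 5673
= 3627

3627


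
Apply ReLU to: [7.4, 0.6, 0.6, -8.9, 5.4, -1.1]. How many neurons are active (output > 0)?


ReLU(x) = max(0, x) for each element:
ReLU(7.4) = 7.4
ReLU(0.6) = 0.6
ReLU(0.6) = 0.6
ReLU(-8.9) = 0
ReLU(5.4) = 5.4
ReLU(-1.1) = 0
Active neurons (>0): 4

4


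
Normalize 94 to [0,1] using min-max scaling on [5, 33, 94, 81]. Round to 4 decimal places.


Min = 5, Max = 94
Range = 94 - 5 = 89
Scaled = (x - min) / (max - min)
= (94 - 5) / 89
= 89 / 89
= 1.0000

1.0000


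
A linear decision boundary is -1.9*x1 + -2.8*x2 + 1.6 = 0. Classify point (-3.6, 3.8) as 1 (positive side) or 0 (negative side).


Compute -1.9 * -3.6 + -2.8 * 3.8 + 1.6
= 6.84 + -10.64 + 1.6
= -2.2
Since -2.2 < 0, the point is on the negative side.

0


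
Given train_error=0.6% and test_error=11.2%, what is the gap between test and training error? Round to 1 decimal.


Generalization gap = test_error - train_error
= 11.2 - 0.6
= 10.6%
A large gap suggests overfitting.

10.6


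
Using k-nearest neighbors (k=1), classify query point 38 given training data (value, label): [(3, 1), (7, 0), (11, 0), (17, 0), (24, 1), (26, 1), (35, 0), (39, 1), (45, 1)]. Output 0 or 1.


Distances from query 38:
Point 39 (class 1): distance = 1
K=1 nearest neighbors: classes = [1]
Votes for class 1: 1 / 1
Majority vote => class 1

1


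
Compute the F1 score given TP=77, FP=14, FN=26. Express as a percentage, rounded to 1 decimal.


Precision = TP / (TP + FP) = 77 / 91 = 0.8462
Recall = TP / (TP + FN) = 77 / 103 = 0.7476
F1 = 2 * P * R / (P + R)
= 2 * 0.8462 * 0.7476 / (0.8462 + 0.7476)
= 1.2651 / 1.5937
= 0.7938
As percentage: 79.4%

79.4


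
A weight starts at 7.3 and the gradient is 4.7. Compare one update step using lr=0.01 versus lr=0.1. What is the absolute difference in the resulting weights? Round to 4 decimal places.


With lr=0.01: w_new = 7.3 - 0.01 * 4.7 = 7.253
With lr=0.1: w_new = 7.3 - 0.1 * 4.7 = 6.83
Absolute difference = |7.253 - 6.83|
= 0.4230

0.4230


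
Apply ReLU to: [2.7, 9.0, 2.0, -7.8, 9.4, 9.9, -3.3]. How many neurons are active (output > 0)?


ReLU(x) = max(0, x) for each element:
ReLU(2.7) = 2.7
ReLU(9.0) = 9.0
ReLU(2.0) = 2.0
ReLU(-7.8) = 0
ReLU(9.4) = 9.4
ReLU(9.9) = 9.9
ReLU(-3.3) = 0
Active neurons (>0): 5

5


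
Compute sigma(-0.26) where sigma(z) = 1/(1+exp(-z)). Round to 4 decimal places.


sigmoid(z) = 1 / (1 + exp(-z))
exp(-(-0.26)) = exp(0.26) = 1.2969
1 + 1.2969 = 2.2969
1 / 2.2969 = 0.4354

0.4354


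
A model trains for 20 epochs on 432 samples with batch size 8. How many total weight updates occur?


Iterations per epoch = 432 / 8 = 54
Total updates = iterations_per_epoch * epochs
= 54 * 20
= 1080

1080


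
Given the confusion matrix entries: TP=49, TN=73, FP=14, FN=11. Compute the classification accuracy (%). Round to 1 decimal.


Accuracy = (TP + TN) / (TP + TN + FP + FN) * 100
= (49 + 73) / (49 + 73 + 14 + 11)
= 122 / 147
= 0.8299
= 83.0%

83.0


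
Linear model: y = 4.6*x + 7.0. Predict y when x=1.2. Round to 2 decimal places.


y = 4.6 * 1.2 + (7.0)
= 5.52 + (7.0)
= 12.52

12.52


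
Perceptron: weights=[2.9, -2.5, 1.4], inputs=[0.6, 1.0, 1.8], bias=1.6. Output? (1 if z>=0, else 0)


z = w . x + b
= 2.9*0.6 + -2.5*1.0 + 1.4*1.8 + 1.6
= 1.74 + -2.5 + 2.52 + 1.6
= 1.76 + 1.6
= 3.36
Since z = 3.36 >= 0, output = 1

1


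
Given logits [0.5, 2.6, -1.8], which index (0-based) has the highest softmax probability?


Softmax is a monotonic transformation, so it preserves the argmax.
We need to find the index of the maximum logit.
Index 0: 0.5
Index 1: 2.6
Index 2: -1.8
Maximum logit = 2.6 at index 1

1


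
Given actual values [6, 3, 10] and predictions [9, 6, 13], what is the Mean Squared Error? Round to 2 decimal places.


Differences: [-3, -3, -3]
Squared errors: [9, 9, 9]
Sum of squared errors = 27
MSE = 27 / 3 = 9.00

9.00


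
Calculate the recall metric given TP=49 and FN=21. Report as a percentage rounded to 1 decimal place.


Recall = TP / (TP + FN) * 100
= 49 / (49 + 21)
= 49 / 70
= 0.7
= 70.0%

70.0


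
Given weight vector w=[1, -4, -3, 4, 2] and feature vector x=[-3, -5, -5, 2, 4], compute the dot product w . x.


Element-wise products:
1 * -3 = -3
-4 * -5 = 20
-3 * -5 = 15
4 * 2 = 8
2 * 4 = 8
Sum = -3 + 20 + 15 + 8 + 8
= 48

48


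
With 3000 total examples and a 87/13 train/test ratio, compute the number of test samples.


Train samples = 3000 * 87% = 2610
Test samples = 3000 - 2610
= 390

390


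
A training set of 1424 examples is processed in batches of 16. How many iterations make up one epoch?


Iterations per epoch = dataset_size / batch_size
= 1424 / 16
= 89

89


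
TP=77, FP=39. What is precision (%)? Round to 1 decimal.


Precision = TP / (TP + FP) * 100
= 77 / (77 + 39)
= 77 / 116
= 0.6638
= 66.4%

66.4


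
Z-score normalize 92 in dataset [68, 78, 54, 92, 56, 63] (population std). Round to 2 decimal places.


Mean = (68 + 78 + 54 + 92 + 56 + 63) / 6 = 68.5
Variance = sum((x_i - mean)^2) / n = 173.25
Std = sqrt(173.25) = 13.1624
Z = (x - mean) / std
= (92 - 68.5) / 13.1624
= 23.5 / 13.1624
= 1.79

1.79


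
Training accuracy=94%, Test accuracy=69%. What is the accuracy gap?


Gap = train_accuracy - test_accuracy
= 94 - 69
= 25%
This large gap strongly indicates overfitting.

25


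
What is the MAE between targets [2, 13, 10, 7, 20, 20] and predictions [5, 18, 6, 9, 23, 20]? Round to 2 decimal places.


Absolute errors: [3, 5, 4, 2, 3, 0]
Sum of absolute errors = 17
MAE = 17 / 6 = 2.83

2.83


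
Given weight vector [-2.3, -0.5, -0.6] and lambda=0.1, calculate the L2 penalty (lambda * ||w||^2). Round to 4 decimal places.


Squaring each weight:
(-2.3)^2 = 5.29
(-0.5)^2 = 0.25
(-0.6)^2 = 0.36
Sum of squares = 5.9
Penalty = 0.1 * 5.9 = 0.5900

0.5900


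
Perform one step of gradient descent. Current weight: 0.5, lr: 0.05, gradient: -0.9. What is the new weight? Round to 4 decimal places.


w_new = w_old - lr * gradient
= 0.5 - 0.05 * -0.9
= 0.5 - (-0.045)
= 0.5450

0.5450


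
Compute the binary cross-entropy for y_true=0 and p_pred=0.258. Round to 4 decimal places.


For y=0: Loss = -log(1-p)
= -log(1 - 0.258)
= -log(0.742)
= -(-0.2984)
= 0.2984

0.2984


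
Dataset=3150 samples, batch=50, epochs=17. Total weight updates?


Iterations per epoch = 3150 / 50 = 63
Total updates = iterations_per_epoch * epochs
= 63 * 17
= 1071

1071


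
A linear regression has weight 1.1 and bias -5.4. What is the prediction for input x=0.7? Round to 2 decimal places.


y = 1.1 * 0.7 + (-5.4)
= 0.77 + (-5.4)
= -4.63

-4.63


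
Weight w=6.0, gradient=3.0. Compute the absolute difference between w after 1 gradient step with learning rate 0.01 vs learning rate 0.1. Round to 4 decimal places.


With lr=0.01: w_new = 6.0 - 0.01 * 3.0 = 5.97
With lr=0.1: w_new = 6.0 - 0.1 * 3.0 = 5.7
Absolute difference = |5.97 - 5.7|
= 0.2700

0.2700


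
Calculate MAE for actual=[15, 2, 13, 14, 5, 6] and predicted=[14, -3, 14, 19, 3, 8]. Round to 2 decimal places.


Absolute errors: [1, 5, 1, 5, 2, 2]
Sum of absolute errors = 16
MAE = 16 / 6 = 2.67

2.67


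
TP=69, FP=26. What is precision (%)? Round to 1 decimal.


Precision = TP / (TP + FP) * 100
= 69 / (69 + 26)
= 69 / 95
= 0.7263
= 72.6%

72.6


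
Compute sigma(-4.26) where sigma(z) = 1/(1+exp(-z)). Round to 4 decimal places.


sigmoid(z) = 1 / (1 + exp(-z))
exp(-(-4.26)) = exp(4.26) = 70.81
1 + 70.81 = 71.81
1 / 71.81 = 0.0139

0.0139


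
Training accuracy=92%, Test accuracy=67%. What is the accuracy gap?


Gap = train_accuracy - test_accuracy
= 92 - 67
= 25%
This large gap strongly indicates overfitting.

25


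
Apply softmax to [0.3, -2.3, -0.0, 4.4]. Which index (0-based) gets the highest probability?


Softmax is a monotonic transformation, so it preserves the argmax.
We need to find the index of the maximum logit.
Index 0: 0.3
Index 1: -2.3
Index 2: -0.0
Index 3: 4.4
Maximum logit = 4.4 at index 3

3


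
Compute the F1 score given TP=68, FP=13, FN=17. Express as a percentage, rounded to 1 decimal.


Precision = TP / (TP + FP) = 68 / 81 = 0.8395
Recall = TP / (TP + FN) = 68 / 85 = 0.8
F1 = 2 * P * R / (P + R)
= 2 * 0.8395 * 0.8 / (0.8395 + 0.8)
= 1.3432 / 1.6395
= 0.8193
As percentage: 81.9%

81.9


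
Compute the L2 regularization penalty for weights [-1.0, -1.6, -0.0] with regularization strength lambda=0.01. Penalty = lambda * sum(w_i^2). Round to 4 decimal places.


Squaring each weight:
(-1.0)^2 = 1.0
(-1.6)^2 = 2.56
(-0.0)^2 = 0.0
Sum of squares = 3.56
Penalty = 0.01 * 3.56 = 0.0356

0.0356


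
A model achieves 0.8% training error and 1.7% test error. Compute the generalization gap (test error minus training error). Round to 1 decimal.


Generalization gap = test_error - train_error
= 1.7 - 0.8
= 0.9%
A small gap suggests good generalization.

0.9


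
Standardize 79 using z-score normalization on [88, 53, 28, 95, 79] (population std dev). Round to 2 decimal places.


Mean = (88 + 53 + 28 + 95 + 79) / 5 = 68.6
Variance = sum((x_i - mean)^2) / n = 614.64
Std = sqrt(614.64) = 24.7919
Z = (x - mean) / std
= (79 - 68.6) / 24.7919
= 10.4 / 24.7919
= 0.42

0.42


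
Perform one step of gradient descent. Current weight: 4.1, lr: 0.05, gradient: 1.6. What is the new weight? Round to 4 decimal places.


w_new = w_old - lr * gradient
= 4.1 - 0.05 * 1.6
= 4.1 - (0.08)
= 4.0200

4.0200


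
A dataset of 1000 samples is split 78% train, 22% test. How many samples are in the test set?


Train samples = 1000 * 78% = 780
Test samples = 1000 - 780
= 220

220


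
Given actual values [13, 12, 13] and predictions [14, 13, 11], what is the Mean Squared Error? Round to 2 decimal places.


Differences: [-1, -1, 2]
Squared errors: [1, 1, 4]
Sum of squared errors = 6
MSE = 6 / 3 = 2.00

2.00


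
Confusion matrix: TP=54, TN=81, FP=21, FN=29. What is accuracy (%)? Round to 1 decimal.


Accuracy = (TP + TN) / (TP + TN + FP + FN) * 100
= (54 + 81) / (54 + 81 + 21 + 29)
= 135 / 185
= 0.7297
= 73.0%

73.0


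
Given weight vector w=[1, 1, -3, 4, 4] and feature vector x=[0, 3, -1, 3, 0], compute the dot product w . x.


Element-wise products:
1 * 0 = 0
1 * 3 = 3
-3 * -1 = 3
4 * 3 = 12
4 * 0 = 0
Sum = 0 + 3 + 3 + 12 + 0
= 18

18


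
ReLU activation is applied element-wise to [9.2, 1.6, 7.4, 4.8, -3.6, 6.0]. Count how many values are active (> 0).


ReLU(x) = max(0, x) for each element:
ReLU(9.2) = 9.2
ReLU(1.6) = 1.6
ReLU(7.4) = 7.4
ReLU(4.8) = 4.8
ReLU(-3.6) = 0
ReLU(6.0) = 6.0
Active neurons (>0): 5

5


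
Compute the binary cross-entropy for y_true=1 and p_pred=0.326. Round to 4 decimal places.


For y=1: Loss = -log(p)
= -log(0.326)
= -(-1.1209)
= 1.1209

1.1209


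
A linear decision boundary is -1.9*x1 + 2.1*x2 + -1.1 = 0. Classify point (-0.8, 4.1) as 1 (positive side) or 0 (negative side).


Compute -1.9 * -0.8 + 2.1 * 4.1 + -1.1
= 1.52 + 8.61 + -1.1
= 9.03
Since 9.03 >= 0, the point is on the positive side.

1


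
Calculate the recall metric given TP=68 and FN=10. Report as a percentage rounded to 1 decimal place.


Recall = TP / (TP + FN) * 100
= 68 / (68 + 10)
= 68 / 78
= 0.8718
= 87.2%

87.2


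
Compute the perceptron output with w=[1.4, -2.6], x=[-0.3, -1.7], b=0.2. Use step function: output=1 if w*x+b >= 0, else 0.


z = w . x + b
= 1.4*-0.3 + -2.6*-1.7 + 0.2
= -0.42 + 4.42 + 0.2
= 4.0 + 0.2
= 4.2
Since z = 4.2 >= 0, output = 1

1


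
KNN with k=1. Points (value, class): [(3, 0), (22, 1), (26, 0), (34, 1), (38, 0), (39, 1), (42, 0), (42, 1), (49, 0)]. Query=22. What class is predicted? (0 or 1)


Distances from query 22:
Point 22 (class 1): distance = 0
K=1 nearest neighbors: classes = [1]
Votes for class 1: 1 / 1
Majority vote => class 1

1


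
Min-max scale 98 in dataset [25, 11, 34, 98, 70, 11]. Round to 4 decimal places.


Min = 11, Max = 98
Range = 98 - 11 = 87
Scaled = (x - min) / (max - min)
= (98 - 11) / 87
= 87 / 87
= 1.0000

1.0000


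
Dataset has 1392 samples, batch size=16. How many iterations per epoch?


Iterations per epoch = dataset_size / batch_size
= 1392 / 16
= 87

87


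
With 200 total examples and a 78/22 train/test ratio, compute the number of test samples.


Train samples = 200 * 78% = 156
Test samples = 200 - 156
= 44

44


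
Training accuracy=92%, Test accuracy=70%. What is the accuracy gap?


Gap = train_accuracy - test_accuracy
= 92 - 70
= 22%
This large gap strongly indicates overfitting.

22


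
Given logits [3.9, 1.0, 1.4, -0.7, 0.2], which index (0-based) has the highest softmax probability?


Softmax is a monotonic transformation, so it preserves the argmax.
We need to find the index of the maximum logit.
Index 0: 3.9
Index 1: 1.0
Index 2: 1.4
Index 3: -0.7
Index 4: 0.2
Maximum logit = 3.9 at index 0

0


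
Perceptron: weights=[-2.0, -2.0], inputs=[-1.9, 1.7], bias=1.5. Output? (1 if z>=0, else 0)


z = w . x + b
= -2.0*-1.9 + -2.0*1.7 + 1.5
= 3.8 + -3.4 + 1.5
= 0.4 + 1.5
= 1.9
Since z = 1.9 >= 0, output = 1

1


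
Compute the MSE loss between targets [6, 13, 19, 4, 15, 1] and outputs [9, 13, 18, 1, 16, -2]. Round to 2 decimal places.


Differences: [-3, 0, 1, 3, -1, 3]
Squared errors: [9, 0, 1, 9, 1, 9]
Sum of squared errors = 29
MSE = 29 / 6 = 4.83

4.83


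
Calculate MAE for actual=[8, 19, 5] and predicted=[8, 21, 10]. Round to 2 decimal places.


Absolute errors: [0, 2, 5]
Sum of absolute errors = 7
MAE = 7 / 3 = 2.33

2.33


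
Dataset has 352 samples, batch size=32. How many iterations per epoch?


Iterations per epoch = dataset_size / batch_size
= 352 / 32
= 11

11


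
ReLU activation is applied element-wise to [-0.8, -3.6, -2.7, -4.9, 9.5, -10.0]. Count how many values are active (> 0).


ReLU(x) = max(0, x) for each element:
ReLU(-0.8) = 0
ReLU(-3.6) = 0
ReLU(-2.7) = 0
ReLU(-4.9) = 0
ReLU(9.5) = 9.5
ReLU(-10.0) = 0
Active neurons (>0): 1

1


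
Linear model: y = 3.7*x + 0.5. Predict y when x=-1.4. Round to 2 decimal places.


y = 3.7 * -1.4 + (0.5)
= -5.18 + (0.5)
= -4.68

-4.68


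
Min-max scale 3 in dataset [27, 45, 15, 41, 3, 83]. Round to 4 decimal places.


Min = 3, Max = 83
Range = 83 - 3 = 80
Scaled = (x - min) / (max - min)
= (3 - 3) / 80
= 0 / 80
= 0.0000

0.0000


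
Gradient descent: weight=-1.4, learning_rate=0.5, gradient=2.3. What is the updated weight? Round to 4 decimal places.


w_new = w_old - lr * gradient
= -1.4 - 0.5 * 2.3
= -1.4 - (1.15)
= -2.5500

-2.5500


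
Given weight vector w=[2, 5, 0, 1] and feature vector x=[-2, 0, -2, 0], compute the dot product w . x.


Element-wise products:
2 * -2 = -4
5 * 0 = 0
0 * -2 = 0
1 * 0 = 0
Sum = -4 + 0 + 0 + 0
= -4

-4


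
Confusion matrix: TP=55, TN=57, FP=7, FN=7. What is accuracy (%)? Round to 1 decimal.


Accuracy = (TP + TN) / (TP + TN + FP + FN) * 100
= (55 + 57) / (55 + 57 + 7 + 7)
= 112 / 126
= 0.8889
= 88.9%

88.9


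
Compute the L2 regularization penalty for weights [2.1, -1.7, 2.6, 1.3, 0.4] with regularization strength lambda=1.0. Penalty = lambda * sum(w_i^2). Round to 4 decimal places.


Squaring each weight:
2.1^2 = 4.41
(-1.7)^2 = 2.89
2.6^2 = 6.76
1.3^2 = 1.69
0.4^2 = 0.16
Sum of squares = 15.91
Penalty = 1.0 * 15.91 = 15.9100

15.9100


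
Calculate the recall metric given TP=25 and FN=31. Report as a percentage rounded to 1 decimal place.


Recall = TP / (TP + FN) * 100
= 25 / (25 + 31)
= 25 / 56
= 0.4464
= 44.6%

44.6


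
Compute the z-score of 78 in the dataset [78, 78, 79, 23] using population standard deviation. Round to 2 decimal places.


Mean = (78 + 78 + 79 + 23) / 4 = 64.5
Variance = sum((x_i - mean)^2) / n = 574.25
Std = sqrt(574.25) = 23.9635
Z = (x - mean) / std
= (78 - 64.5) / 23.9635
= 13.5 / 23.9635
= 0.56

0.56
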